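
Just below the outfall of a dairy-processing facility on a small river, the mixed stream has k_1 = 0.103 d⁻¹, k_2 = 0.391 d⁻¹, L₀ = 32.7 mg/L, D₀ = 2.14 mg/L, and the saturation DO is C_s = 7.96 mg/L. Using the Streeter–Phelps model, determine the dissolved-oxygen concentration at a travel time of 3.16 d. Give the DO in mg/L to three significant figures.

DO ≈ 2.29 mg/L

k_1 L₀/(k_2−k_1) = 0.103×32.7/(0.391−0.103) = 3.368/0.2880 = 11.69 mg/L.
e^(−k_1 t) = e^(−0.103×3.160) = 0.7222; e^(−k_2 t) = e^(−0.391×3.160) = 0.2907.
D = 11.69 × (0.7222 − 0.2907) + 2.14 × 0.2907 = 5.046 + 0.6220 = 5.668 mg/L.
DO = C_s − D = 7.96 − 5.668 = 2.292 mg/L.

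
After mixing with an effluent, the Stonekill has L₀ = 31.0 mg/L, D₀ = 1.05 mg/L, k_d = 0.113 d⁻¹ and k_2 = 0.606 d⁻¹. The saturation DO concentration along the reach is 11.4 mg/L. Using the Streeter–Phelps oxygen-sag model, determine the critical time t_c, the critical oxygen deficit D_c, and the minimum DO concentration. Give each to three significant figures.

With k_2/k_d = 5.363 and 1 − D₀(k_2−k_d)/(k_d L₀) = 0.8522,
t_c = ln(5.363 × 0.8522) / (0.606 − 0.113) = ln(4.570) / 0.4930 = 1.520/0.4930 = 3.082 d.
L(t_c) = L₀ e^(−k_d t_c) = 31.0 × 0.7059 = 21.88 mg/L, and at the critical point k_2 D_c = k_d L, so D_c = (0.113/0.606) × 21.88 = 4.080 mg/L.
Minimum DO = C_s − D_c = 11.4 − 4.080 = 7.320 mg/L.

t_c ≈ 3.08 d; D_c ≈ 4.08 mg/L; min DO ≈ 7.32 mg/L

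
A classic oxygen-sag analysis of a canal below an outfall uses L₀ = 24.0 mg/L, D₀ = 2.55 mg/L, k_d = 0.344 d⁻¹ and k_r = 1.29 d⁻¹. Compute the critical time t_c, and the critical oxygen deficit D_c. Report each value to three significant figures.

t_c ≈ 1.03 d; D_c ≈ 4.49 mg/L

With k_r/k_d = 3.750 and 1 − D₀(k_r−k_d)/(k_d L₀) = 0.7078,
t_c = ln(3.750 × 0.7078) / (1.29 − 0.344) = ln(2.654) / 0.9460 = 0.9762/0.9460 = 1.032 d.
D_c = (k_d/k_r) L₀ e^(−k_d t_c) = (0.344/1.29) × 24.0 × e^(−0.344×1.032) = 0.2667 × 24.0 × 0.7012 = 4.488 mg/L.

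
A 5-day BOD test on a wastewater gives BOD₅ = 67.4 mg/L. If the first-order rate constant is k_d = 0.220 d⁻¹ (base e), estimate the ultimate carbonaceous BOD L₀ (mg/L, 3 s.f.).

L₀ ≈ 101 mg/L

BOD₅ = L₀(1 − e^(−5k_d)) ⇒ L₀ = BOD₅ / (1 − e^(−5×0.220))
= 67.4 / (1 − 0.3329) = 67.4 / 0.6671 = 101.0 mg/L.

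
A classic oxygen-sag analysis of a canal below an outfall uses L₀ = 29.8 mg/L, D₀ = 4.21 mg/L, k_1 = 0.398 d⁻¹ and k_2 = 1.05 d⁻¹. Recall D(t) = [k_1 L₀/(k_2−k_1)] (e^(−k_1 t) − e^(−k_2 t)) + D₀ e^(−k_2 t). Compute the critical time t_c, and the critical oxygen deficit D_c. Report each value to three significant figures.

t_c = [1/(k_2−k_1)] ln[(k_2/k_1)(1 − D₀(k_2−k_1)/(k_1 L₀))]
= [1/(1.05−0.398)] ln[(1.05/0.398)(1 − 4.21×0.6520/(0.398×29.8))]
= (1/0.6520) ln[2.638 × 0.7686] = 1.534 × ln(2.028) = 1.534 × 0.7069 = 1.084 d.
L(t_c) = L₀ e^(−k_1 t_c) = 29.8 × 0.6495 = 19.36 mg/L, and at the critical point k_2 D_c = k_1 L, so D_c = (0.398/1.05) × 19.36 = 7.337 mg/L.

t_c ≈ 1.08 d; D_c ≈ 7.34 mg/L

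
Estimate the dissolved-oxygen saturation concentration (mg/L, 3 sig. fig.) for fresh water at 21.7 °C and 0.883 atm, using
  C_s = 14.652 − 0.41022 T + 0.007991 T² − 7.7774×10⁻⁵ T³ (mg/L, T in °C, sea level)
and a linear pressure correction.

C_s ≈ 7.70 mg/L

At sea level: C_s = 14.652 − 0.41022×21.7 + 0.007991×21.7² − 7.7774×10⁻⁵×21.7³ = 8.718 mg/L.
Pressure correction: C_s' = 8.718 × 0.883 = 7.698 mg/L.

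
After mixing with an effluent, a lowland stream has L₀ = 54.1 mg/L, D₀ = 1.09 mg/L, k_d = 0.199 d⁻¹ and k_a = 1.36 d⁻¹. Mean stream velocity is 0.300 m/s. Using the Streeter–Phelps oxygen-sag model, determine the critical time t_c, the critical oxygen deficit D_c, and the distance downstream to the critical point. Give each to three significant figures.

t_c = [1/(k_a−k_d)] ln[(k_a/k_d)(1 − D₀(k_a−k_d)/(k_d L₀))]
= [1/(1.36−0.199)] ln[(1.36/0.199)(1 − 1.09×1.161/(0.199×54.1))]
= (1/1.161) ln[6.834 × 0.8825] = 0.8613 × ln(6.031) = 0.8613 × 1.797 = 1.548 d.
D_c = (k_d/k_a) L₀ e^(−k_d t_c) = (0.199/1.36) × 54.1 × e^(−0.199×1.548) = 0.1463 × 54.1 × 0.7349 = 5.818 mg/L.
x_c = v t_c = 0.300 m/s × 1.548 d × 86400 s/d = 40120 m ≈ 40.1 km.

t_c ≈ 1.55 d; D_c ≈ 5.82 mg/L; x_c ≈ 40.1 km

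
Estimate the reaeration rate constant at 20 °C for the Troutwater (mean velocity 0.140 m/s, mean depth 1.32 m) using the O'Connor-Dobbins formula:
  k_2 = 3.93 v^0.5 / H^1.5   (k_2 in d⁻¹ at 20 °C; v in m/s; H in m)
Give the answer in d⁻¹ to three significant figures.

k_2 ≈ 0.970 d⁻¹

k_2 = 3.93 × 0.140^0.5 / 1.32^1.5 = 3.93 × 0.3742 / 1.517 = 0.9696 d⁻¹.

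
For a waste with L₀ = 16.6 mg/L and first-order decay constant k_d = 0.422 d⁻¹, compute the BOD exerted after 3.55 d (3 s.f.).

y_t = L₀(1 − e^(−k_d t)) = 16.6 × (1 − e^(−0.422×3.55))
= 16.6 × (1 − 0.2236) = 16.6 × 0.7764 = 12.89 mg/L.

y ≈ 12.9 mg/L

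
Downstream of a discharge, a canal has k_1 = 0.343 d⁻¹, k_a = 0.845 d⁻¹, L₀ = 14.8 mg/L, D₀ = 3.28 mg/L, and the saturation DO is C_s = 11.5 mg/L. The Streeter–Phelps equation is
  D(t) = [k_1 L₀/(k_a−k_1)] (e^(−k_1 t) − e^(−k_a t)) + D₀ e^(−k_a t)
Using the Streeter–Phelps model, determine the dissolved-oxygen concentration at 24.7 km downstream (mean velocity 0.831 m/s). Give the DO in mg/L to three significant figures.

DO ≈ 7.62 mg/L

Travel time t = x/v = 24.7 km / (0.831 m/s) = 24700 m / 0.831 m/s = 29720 s = 0.3440 d.
k_1 L₀/(k_a−k_1) = 0.343×14.8/(0.845−0.343) = 5.076/0.5020 = 10.11 mg/L.
e^(−k_1 t) = e^(−0.343×0.3440) = 0.8887; e^(−k_a t) = e^(−0.845×0.3440) = 0.7477.
D = 10.11 × (0.8887 − 0.7477) + 3.28 × 0.7477 = 1.425 + 2.453 = 3.878 mg/L.
DO = C_s − D = 11.5 − 3.878 = 7.622 mg/L.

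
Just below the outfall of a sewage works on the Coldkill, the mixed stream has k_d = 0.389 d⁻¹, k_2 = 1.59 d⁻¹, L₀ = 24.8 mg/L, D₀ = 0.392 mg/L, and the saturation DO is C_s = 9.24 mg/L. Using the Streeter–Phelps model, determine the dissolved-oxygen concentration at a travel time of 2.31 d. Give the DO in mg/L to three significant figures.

k_d L₀/(k_2−k_d) = 0.389×24.8/(1.59−0.389) = 9.647/1.201 = 8.033 mg/L.
e^(−k_d t) = e^(−0.389×2.310) = 0.4071; e^(−k_2 t) = e^(−1.59×2.310) = 0.02540.
D = 8.033 × (0.4071 − 0.02540) + 0.392 × 0.02540 = 3.066 + 0.009958 = 3.076 mg/L.
DO = C_s − D = 9.24 − 3.076 = 6.164 mg/L.

DO ≈ 6.16 mg/L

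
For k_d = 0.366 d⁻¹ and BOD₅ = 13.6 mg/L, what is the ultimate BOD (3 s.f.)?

L₀ ≈ 16.2 mg/L

BOD₅ = L₀(1 − e^(−5k_d)) ⇒ L₀ = BOD₅ / (1 − e^(−5×0.366))
= 13.6 / (1 − 0.1604) = 13.6 / 0.8396 = 16.20 mg/L.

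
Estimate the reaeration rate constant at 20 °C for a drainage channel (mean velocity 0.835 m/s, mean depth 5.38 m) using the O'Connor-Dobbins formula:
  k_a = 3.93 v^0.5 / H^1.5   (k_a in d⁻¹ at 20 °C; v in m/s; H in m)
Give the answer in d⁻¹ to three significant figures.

k_a ≈ 0.288 d⁻¹

k_a = 3.93 × 0.835^0.5 / 5.38^1.5 = 3.93 × 0.9138 / 12.48 = 0.2878 d⁻¹.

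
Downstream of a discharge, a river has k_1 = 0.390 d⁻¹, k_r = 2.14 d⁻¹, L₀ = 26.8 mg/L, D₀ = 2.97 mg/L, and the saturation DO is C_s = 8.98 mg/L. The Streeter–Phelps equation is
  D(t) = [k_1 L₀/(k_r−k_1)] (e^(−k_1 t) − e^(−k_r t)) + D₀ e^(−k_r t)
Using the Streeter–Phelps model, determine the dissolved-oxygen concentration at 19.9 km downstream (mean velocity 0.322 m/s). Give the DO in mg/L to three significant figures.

DO ≈ 5.11 mg/L

Travel time t = x/v = 19.9 km / (0.322 m/s) = 19900 m / 0.322 m/s = 61800 s = 0.7153 d.
k_1 L₀/(k_r−k_1) = 0.390×26.8/(2.14−0.390) = 10.45/1.750 = 5.973 mg/L.
e^(−k_1 t) = e^(−0.390×0.7153) = 0.7566; e^(−k_r t) = e^(−2.14×0.7153) = 0.2164.
D = 5.973 × (0.7566 − 0.2164) + 2.97 × 0.2164 = 3.226 + 0.6426 = 3.869 mg/L.
DO = C_s − D = 8.98 − 3.869 = 5.111 mg/L.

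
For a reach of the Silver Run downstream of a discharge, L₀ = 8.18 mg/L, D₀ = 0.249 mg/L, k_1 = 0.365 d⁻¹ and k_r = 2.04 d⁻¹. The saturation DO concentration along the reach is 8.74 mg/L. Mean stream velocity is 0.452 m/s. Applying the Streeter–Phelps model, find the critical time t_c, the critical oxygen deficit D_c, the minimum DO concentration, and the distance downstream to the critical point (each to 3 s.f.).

t_c = [1/(k_r−k_1)] ln[(k_r/k_1)(1 − D₀(k_r−k_1)/(k_1 L₀))]
= [1/(2.04−0.365)] ln[(2.04/0.365)(1 − 0.249×1.675/(0.365×8.18))]
= (1/1.675) ln[5.589 × 0.8603] = 0.5970 × ln(4.808) = 0.5970 × 1.570 = 0.9375 d.
D_c = (k_1/k_r) L₀ e^(−k_1 t_c) = (0.365/2.04) × 8.18 × e^(−0.365×0.9375) = 0.1789 × 8.18 × 0.7102 = 1.039 mg/L.
Minimum DO = C_s − D_c = 8.74 − 1.039 = 7.701 mg/L.
x_c = v t_c = 0.452 m/s × 0.9375 d × 86400 s/d = 36610 m ≈ 36.6 km.

t_c ≈ 0.938 d; D_c ≈ 1.04 mg/L; min DO ≈ 7.70 mg/L; x_c ≈ 36.6 km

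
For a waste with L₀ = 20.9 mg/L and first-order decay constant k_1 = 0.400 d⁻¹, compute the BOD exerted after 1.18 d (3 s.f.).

y ≈ 7.86 mg/L

y_t = L₀(1 − e^(−k_1 t)) = 20.9 × (1 − e^(−0.400×1.18))
= 20.9 × (1 − 0.6238) = 20.9 × 0.3762 = 7.864 mg/L.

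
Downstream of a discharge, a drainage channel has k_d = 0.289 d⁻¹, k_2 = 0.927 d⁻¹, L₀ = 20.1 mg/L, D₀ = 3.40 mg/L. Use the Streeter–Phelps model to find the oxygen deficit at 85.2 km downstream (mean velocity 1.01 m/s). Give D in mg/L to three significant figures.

Travel time t = x/v = 85.2 km / (1.01 m/s) = 85200 m / 1.01 m/s = 84360 s = 0.9763 d.
k_d L₀/(k_2−k_d) = 0.289×20.1/(0.927−0.289) = 5.809/0.6380 = 9.105 mg/L.
e^(−k_d t) = e^(−0.289×0.9763) = 0.7541; e^(−k_2 t) = e^(−0.927×0.9763) = 0.4045.
D = 9.105 × (0.7541 − 0.4045) + 3.40 × 0.4045 = 3.183 + 1.375 = 4.559 mg/L.

D ≈ 4.56 mg/L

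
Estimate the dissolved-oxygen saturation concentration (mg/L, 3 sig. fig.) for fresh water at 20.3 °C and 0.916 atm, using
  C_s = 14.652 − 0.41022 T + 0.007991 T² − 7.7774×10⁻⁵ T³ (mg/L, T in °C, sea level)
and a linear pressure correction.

C_s ≈ 8.21 mg/L

At sea level: C_s = 14.652 − 0.41022×20.3 + 0.007991×20.3² − 7.7774×10⁻⁵×20.3³ = 8.967 mg/L.
Pressure correction: C_s' = 8.967 × 0.916 = 8.214 mg/L.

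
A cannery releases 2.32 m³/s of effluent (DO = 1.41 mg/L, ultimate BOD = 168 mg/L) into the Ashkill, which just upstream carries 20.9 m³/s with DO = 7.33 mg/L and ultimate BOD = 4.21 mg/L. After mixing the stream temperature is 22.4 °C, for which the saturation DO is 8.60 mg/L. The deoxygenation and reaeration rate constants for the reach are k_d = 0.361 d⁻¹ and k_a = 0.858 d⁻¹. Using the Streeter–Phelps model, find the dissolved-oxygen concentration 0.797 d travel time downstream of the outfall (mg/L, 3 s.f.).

DO ≈ 3.99 mg/L

Mixed DO = (20.9×7.33 + 2.32×1.41)/(20.9+2.32) = 156.5/23.22 = 6.739 mg/L.
Mixed L₀ = (20.9×4.21 + 2.32×168)/(23.22) = 477.7/23.22 = 20.57 mg/L.
Initial deficit D₀ = C_s − DO₀ = 8.60 − 6.739 = 1.861 mg/L.
D(0.797) = [0.361×20.57/(0.858−0.361)](e^(−0.361×0.797) − e^(−0.858×0.797)) + 1.861 e^(−0.858×0.797)
= 14.94 × (0.7500 − 0.5047) + 1.861 × 0.5047 = 4.605 mg/L.
DO = 8.60 − 4.605 = 3.995 mg/L.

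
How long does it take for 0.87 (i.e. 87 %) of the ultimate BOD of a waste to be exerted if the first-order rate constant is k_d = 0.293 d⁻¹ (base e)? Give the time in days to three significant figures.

y/L₀ = 1 − e^(−k_d t) = 0.87 ⇒ e^(−k_d t) = 0.130
t = −ln(0.130) / 0.293 = 2.040 / 0.293 = 6.963 d.

t ≈ 6.96 d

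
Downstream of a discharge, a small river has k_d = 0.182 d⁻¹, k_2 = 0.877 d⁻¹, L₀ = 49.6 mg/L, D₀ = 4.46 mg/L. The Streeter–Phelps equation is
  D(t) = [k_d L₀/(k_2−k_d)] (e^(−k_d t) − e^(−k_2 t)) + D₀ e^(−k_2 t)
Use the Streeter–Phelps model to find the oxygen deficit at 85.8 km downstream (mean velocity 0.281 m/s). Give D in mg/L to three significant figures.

Travel time t = x/v = 85.8 km / (0.281 m/s) = 85800 m / 0.281 m/s = 305300 s = 3.534 d.
k_d L₀/(k_2−k_d) = 0.182×49.6/(0.877−0.182) = 9.027/0.6950 = 12.99 mg/L.
e^(−k_d t) = e^(−0.182×3.534) = 0.5256; e^(−k_2 t) = e^(−0.877×3.534) = 0.04508.
D = 12.99 × (0.5256 − 0.04508) + 4.46 × 0.04508 = 6.242 + 0.2011 = 6.443 mg/L.

D ≈ 6.44 mg/L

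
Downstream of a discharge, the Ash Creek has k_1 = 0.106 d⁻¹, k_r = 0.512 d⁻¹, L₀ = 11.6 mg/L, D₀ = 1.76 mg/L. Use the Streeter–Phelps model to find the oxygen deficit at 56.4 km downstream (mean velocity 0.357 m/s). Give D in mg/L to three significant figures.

D ≈ 2.00 mg/L

Travel time t = x/v = 56.4 km / (0.357 m/s) = 56400 m / 0.357 m/s = 158000 s = 1.829 d.
k_1 L₀/(k_r−k_1) = 0.106×11.6/(0.512−0.106) = 1.230/0.4060 = 3.029 mg/L.
e^(−k_1 t) = e^(−0.106×1.829) = 0.8238; e^(−k_r t) = e^(−0.512×1.829) = 0.3921.
D = 3.029 × (0.8238 − 0.3921) + 1.76 × 0.3921 = 1.307 + 0.6901 = 1.998 mg/L.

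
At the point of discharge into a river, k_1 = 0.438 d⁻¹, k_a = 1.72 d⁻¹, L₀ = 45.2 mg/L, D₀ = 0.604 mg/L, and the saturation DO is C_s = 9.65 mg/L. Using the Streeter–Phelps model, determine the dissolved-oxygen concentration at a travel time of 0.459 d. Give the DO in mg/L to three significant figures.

k_1 L₀/(k_a−k_1) = 0.438×45.2/(1.72−0.438) = 19.80/1.282 = 15.44 mg/L.
e^(−k_1 t) = e^(−0.438×0.4590) = 0.8179; e^(−k_a t) = e^(−1.72×0.4590) = 0.4541.
D = 15.44 × (0.8179 − 0.4541) + 0.604 × 0.4541 = 5.618 + 0.2743 = 5.892 mg/L.
DO = C_s − D = 9.65 − 5.892 = 3.758 mg/L.

DO ≈ 3.76 mg/L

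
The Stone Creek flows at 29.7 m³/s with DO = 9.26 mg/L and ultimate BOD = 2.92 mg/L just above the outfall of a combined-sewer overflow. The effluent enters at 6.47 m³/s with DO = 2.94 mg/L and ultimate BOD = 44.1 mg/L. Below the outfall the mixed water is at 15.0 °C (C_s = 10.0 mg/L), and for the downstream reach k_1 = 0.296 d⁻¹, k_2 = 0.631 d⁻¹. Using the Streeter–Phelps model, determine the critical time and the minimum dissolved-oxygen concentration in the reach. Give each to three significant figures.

t_c ≈ 1.57 d; minimum DO ≈ 6.97 mg/L

Mixed DO = (29.7×9.26 + 6.47×2.94)/(29.7+6.47) = 294.0/36.17 = 8.129 mg/L.
Mixed L₀ = (29.7×2.92 + 6.47×44.1)/(36.17) = 372.1/36.17 = 10.29 mg/L.
Initial deficit D₀ = C_s − DO₀ = 10.0 − 8.129 = 1.871 mg/L.
t_c = (1/0.3350) ln[(0.631/0.296)(1 − 1.871×0.3350/(0.296×10.29))] = 2.985 × ln(1.693) = 1.572 d.
D_c = (0.296/0.631) × 10.29 × e^(−0.296×1.572) = 0.4691 × 10.29 × 0.6280 = 3.030 mg/L.
Minimum DO = 10.0 − 3.030 = 6.970 mg/L.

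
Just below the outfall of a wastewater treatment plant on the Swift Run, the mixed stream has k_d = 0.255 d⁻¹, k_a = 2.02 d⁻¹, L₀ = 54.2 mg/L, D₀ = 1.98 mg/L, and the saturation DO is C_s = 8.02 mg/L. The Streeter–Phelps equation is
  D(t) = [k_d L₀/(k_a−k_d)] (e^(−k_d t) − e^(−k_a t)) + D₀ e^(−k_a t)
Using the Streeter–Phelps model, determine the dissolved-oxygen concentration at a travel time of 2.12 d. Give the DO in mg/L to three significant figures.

k_d L₀/(k_a−k_d) = 0.255×54.2/(2.02−0.255) = 13.82/1.765 = 7.831 mg/L.
e^(−k_d t) = e^(−0.255×2.120) = 0.5824; e^(−k_a t) = e^(−2.02×2.120) = 0.01381.
D = 7.831 × (0.5824 − 0.01381) + 1.98 × 0.01381 = 4.452 + 0.02734 = 4.480 mg/L.
DO = C_s − D = 8.02 − 4.480 = 3.540 mg/L.

DO ≈ 3.54 mg/L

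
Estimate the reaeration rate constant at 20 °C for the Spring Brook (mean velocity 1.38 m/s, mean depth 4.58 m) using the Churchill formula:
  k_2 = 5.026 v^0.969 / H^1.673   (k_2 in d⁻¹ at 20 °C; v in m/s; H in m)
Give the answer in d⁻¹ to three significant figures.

k_2 ≈ 0.538 d⁻¹

k_2 = 5.026 × 1.38^0.969 / 4.58^1.673 = 5.026 × 1.366 / 12.75 = 0.5384 d⁻¹.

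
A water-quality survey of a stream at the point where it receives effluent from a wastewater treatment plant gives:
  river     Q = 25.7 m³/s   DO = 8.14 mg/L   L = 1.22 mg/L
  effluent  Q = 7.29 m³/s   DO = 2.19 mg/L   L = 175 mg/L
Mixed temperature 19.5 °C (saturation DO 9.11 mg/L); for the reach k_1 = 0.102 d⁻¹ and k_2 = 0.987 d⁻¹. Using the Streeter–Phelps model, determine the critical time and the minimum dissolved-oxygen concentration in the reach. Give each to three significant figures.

Mixed DO = (25.7×8.14 + 7.29×2.19)/(25.7+7.29) = 225.2/32.99 = 6.825 mg/L.
Mixed L₀ = (25.7×1.22 + 7.29×175)/(32.99) = 1307/32.99 = 39.62 mg/L.
Initial deficit D₀ = C_s − DO₀ = 9.11 − 6.825 = 2.285 mg/L.
t_c = (1/0.8850) ln[(0.987/0.102)(1 − 2.285×0.8850/(0.102×39.62))] = 1.130 × ln(4.835) = 1.781 d.
D_c = (0.102/0.987) × 39.62 × e^(−0.102×1.781) = 0.1033 × 39.62 × 0.8339 = 3.415 mg/L.
Minimum DO = 9.11 − 3.415 = 5.695 mg/L.

t_c ≈ 1.78 d; minimum DO ≈ 5.70 mg/L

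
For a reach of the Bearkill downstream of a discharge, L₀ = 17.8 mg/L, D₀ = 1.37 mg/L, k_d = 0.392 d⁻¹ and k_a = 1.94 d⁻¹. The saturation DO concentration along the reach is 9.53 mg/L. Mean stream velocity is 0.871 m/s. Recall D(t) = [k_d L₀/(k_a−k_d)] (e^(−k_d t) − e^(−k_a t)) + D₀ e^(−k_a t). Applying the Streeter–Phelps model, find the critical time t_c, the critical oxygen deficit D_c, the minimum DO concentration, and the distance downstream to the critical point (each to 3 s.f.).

t_c ≈ 0.799 d; D_c ≈ 2.63 mg/L; min DO ≈ 6.90 mg/L; x_c ≈ 60.1 km

At the critical point dD/dt = 0, so k_d L₀ e^(−k_d t) = k_a D. Substituting D(t) from the Streeter–Phelps equation and solving for t gives
t_c = ln[(k_a/k_d)(1 − D₀(k_a−k_d)/(k_d L₀))] / (k_a−k_d).
Here k_a−k_d = 1.548 d⁻¹ and 1 − D₀(k_a−k_d)/(k_d L₀) = 1 − 1.37×1.548/(0.392×17.8) = 0.6961, so
t_c = ln(4.949 × 0.6961) / 1.548 = 1.237 / 1.548 = 0.7990 d.
L(t_c) = L₀ e^(−k_d t_c) = 17.8 × 0.7311 = 13.01 mg/L, and at the critical point k_a D_c = k_d L, so D_c = (0.392/1.94) × 13.01 = 2.630 mg/L.
Minimum DO = C_s − D_c = 9.53 − 2.630 = 6.900 mg/L.
x_c = v t_c = 0.871 m/s × 0.7990 d × 86400 s/d = 60130 m ≈ 60.1 km.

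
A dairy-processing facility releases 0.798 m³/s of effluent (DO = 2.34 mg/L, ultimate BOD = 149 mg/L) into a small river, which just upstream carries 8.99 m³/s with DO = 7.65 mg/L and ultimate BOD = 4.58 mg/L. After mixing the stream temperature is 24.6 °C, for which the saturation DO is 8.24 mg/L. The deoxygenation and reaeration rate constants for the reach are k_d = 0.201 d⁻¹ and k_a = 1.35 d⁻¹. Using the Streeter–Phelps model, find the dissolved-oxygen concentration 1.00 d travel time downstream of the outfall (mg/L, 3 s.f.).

DO ≈ 6.38 mg/L

Mixed DO = (8.99×7.65 + 0.798×2.34)/(8.99+0.798) = 70.64/9.788 = 7.217 mg/L.
Mixed L₀ = (8.99×4.58 + 0.798×149)/(9.788) = 160.1/9.788 = 16.35 mg/L.
Initial deficit D₀ = C_s − DO₀ = 8.24 − 7.217 = 1.023 mg/L.
D(1.00) = [0.201×16.35/(1.35−0.201)](e^(−0.201×1.00) − e^(−1.35×1.00)) + 1.023 e^(−1.35×1.00)
= 2.861 × (0.8179 − 0.2592) + 1.023 × 0.2592 = 1.864 mg/L.
DO = 8.24 − 1.864 = 6.376 mg/L.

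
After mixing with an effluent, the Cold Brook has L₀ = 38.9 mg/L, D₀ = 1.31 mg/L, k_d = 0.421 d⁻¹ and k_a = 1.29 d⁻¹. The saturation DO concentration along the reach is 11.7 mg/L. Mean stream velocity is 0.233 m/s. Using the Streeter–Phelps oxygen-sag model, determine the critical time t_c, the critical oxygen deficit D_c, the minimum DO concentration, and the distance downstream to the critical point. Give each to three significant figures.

t_c = [1/(k_a−k_d)] ln[(k_a/k_d)(1 − D₀(k_a−k_d)/(k_d L₀))]
= [1/(1.29−0.421)] ln[(1.29/0.421)(1 − 1.31×0.8690/(0.421×38.9))]
= (1/0.8690) ln[3.064 × 0.9305] = 1.151 × ln(2.851) = 1.151 × 1.048 = 1.206 d.
L(t_c) = L₀ e^(−k_d t_c) = 38.9 × 0.6019 = 23.42 mg/L, and at the critical point k_a D_c = k_d L, so D_c = (0.421/1.29) × 23.42 = 7.642 mg/L.
Minimum DO = C_s − D_c = 11.7 − 7.642 = 4.058 mg/L.
x_c = v t_c = 0.233 m/s × 1.206 d × 86400 s/d = 24270 m ≈ 24.3 km.

t_c ≈ 1.21 d; D_c ≈ 7.64 mg/L; min DO ≈ 4.06 mg/L; x_c ≈ 24.3 km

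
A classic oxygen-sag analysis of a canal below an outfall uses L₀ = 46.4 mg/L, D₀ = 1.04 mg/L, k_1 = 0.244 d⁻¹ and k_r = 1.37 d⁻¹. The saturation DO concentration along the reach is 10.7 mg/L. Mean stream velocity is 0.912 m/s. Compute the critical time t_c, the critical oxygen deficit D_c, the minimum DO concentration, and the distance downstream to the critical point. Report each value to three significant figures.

t_c ≈ 1.44 d; D_c ≈ 5.82 mg/L; min DO ≈ 4.88 mg/L; x_c ≈ 113 km

With k_r/k_1 = 5.615 and 1 − D₀(k_r−k_1)/(k_1 L₀) = 0.8966,
t_c = ln(5.615 × 0.8966) / (1.37 − 0.244) = ln(5.034) / 1.126 = 1.616/1.126 = 1.435 d.
D_c = (k_1/k_r) L₀ e^(−k_1 t_c) = (0.244/1.37) × 46.4 × e^(−0.244×1.435) = 0.1781 × 46.4 × 0.7045 = 5.822 mg/L.
Minimum DO = C_s − D_c = 10.7 − 5.822 = 4.878 mg/L.
x_c = v t_c = 0.912 m/s × 1.435 d × 86400 s/d = 113100 m ≈ 113 km.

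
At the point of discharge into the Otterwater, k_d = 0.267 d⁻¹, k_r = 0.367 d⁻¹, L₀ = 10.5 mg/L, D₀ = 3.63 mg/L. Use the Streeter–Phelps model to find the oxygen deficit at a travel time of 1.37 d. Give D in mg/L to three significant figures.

k_d L₀/(k_r−k_d) = 0.267×10.5/(0.367−0.267) = 2.804/0.1000 = 28.04 mg/L.
e^(−k_d t) = e^(−0.267×1.370) = 0.6936; e^(−k_r t) = e^(−0.367×1.370) = 0.6048.
D = 28.04 × (0.6936 − 0.6048) + 3.63 × 0.6048 = 2.490 + 2.196 = 4.685 mg/L.

D ≈ 4.69 mg/L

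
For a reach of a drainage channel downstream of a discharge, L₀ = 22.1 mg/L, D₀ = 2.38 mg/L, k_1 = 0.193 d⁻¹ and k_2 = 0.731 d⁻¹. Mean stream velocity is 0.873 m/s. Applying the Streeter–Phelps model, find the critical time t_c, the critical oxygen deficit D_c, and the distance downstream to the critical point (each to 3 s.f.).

t_c ≈ 1.81 d; D_c ≈ 4.11 mg/L; x_c ≈ 137 km

With k_2/k_1 = 3.788 and 1 − D₀(k_2−k_1)/(k_1 L₀) = 0.6998,
t_c = ln(3.788 × 0.6998) / (0.731 − 0.193) = ln(2.651) / 0.5380 = 0.9748/0.5380 = 1.812 d.
L(t_c) = L₀ e^(−k_1 t_c) = 22.1 × 0.7049 = 15.58 mg/L, and at the critical point k_2 D_c = k_1 L, so D_c = (0.193/0.731) × 15.58 = 4.113 mg/L.
x_c = v t_c = 0.873 m/s × 1.812 d × 86400 s/d = 136700 m ≈ 137 km.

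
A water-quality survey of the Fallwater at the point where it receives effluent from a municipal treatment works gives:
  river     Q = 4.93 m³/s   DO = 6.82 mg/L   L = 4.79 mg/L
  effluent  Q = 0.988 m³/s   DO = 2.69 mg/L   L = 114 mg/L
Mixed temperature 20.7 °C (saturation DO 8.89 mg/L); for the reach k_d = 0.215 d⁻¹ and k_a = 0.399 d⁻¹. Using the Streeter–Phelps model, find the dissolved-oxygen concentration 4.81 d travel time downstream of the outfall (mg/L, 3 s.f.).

DO ≈ 2.87 mg/L

Mixed DO = (4.93×6.82 + 0.988×2.69)/(4.93+0.988) = 36.28/5.918 = 6.131 mg/L.
Mixed L₀ = (4.93×4.79 + 0.988×114)/(5.918) = 136.2/5.918 = 23.02 mg/L.
Initial deficit D₀ = C_s − DO₀ = 8.89 − 6.131 = 2.759 mg/L.
D(4.81) = [0.215×23.02/(0.399−0.215)](e^(−0.215×4.81) − e^(−0.399×4.81)) + 2.759 e^(−0.399×4.81)
= 26.90 × (0.3555 − 0.1467) + 2.759 × 0.1467 = 6.022 mg/L.
DO = 8.89 − 6.022 = 2.868 mg/L.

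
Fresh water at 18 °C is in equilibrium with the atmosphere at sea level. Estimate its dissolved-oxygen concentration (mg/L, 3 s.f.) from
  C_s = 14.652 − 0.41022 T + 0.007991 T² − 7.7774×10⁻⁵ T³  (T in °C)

C_s = 14.652 − 0.41022×18 + 0.007991×18² − 7.7774×10⁻⁵×18³ = 9.404 mg/L.

C_s ≈ 9.40 mg/L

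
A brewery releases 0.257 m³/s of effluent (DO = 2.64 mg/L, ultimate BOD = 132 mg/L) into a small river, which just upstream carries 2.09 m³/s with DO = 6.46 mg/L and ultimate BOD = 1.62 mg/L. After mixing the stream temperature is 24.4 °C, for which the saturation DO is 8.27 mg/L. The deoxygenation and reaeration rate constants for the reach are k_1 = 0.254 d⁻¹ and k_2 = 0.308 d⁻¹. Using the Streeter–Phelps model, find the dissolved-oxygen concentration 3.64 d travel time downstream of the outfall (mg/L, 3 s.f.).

DO ≈ 2.25 mg/L

Mixed DO = (2.09×6.46 + 0.257×2.64)/(2.09+0.257) = 14.18/2.347 = 6.042 mg/L.
Mixed L₀ = (2.09×1.62 + 0.257×132)/(2.347) = 37.31/2.347 = 15.90 mg/L.
Initial deficit D₀ = C_s − DO₀ = 8.27 − 6.042 = 2.228 mg/L.
D(3.64) = [0.254×15.90/(0.308−0.254)](e^(−0.254×3.64) − e^(−0.308×3.64)) + 2.228 e^(−0.308×3.64)
= 74.77 × (0.3967 − 0.3259) + 2.228 × 0.3259 = 6.020 mg/L.
DO = 8.27 − 6.020 = 2.250 mg/L.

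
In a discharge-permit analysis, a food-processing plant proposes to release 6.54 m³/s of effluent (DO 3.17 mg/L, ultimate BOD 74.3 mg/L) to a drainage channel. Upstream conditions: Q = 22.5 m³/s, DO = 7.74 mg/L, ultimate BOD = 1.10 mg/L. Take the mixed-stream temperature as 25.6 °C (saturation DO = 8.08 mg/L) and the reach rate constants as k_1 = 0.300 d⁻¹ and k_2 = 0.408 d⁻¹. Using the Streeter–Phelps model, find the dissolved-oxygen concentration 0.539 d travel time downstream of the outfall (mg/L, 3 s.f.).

Mixed DO = (22.5×7.74 + 6.54×3.17)/(22.5+6.54) = 194.9/29.04 = 6.711 mg/L.
Mixed L₀ = (22.5×1.10 + 6.54×74.3)/(29.04) = 510.7/29.04 = 17.59 mg/L.
Initial deficit D₀ = C_s − DO₀ = 8.08 − 6.711 = 1.369 mg/L.
D(0.539) = [0.300×17.59/(0.408−0.300)](e^(−0.300×0.539) − e^(−0.408×0.539)) + 1.369 e^(−0.408×0.539)
= 48.85 × (0.8507 − 0.8026) + 1.369 × 0.8026 = 3.449 mg/L.
DO = 8.08 − 3.449 = 4.631 mg/L.

DO ≈ 4.63 mg/L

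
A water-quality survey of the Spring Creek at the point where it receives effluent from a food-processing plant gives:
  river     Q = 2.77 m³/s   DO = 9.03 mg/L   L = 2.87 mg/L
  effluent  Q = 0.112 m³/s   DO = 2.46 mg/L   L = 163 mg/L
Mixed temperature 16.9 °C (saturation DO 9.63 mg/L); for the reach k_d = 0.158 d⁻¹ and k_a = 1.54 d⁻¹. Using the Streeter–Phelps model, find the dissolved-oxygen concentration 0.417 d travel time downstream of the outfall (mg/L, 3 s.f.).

DO ≈ 8.75 mg/L

Mixed DO = (2.77×9.03 + 0.112×2.46)/(2.77+0.112) = 25.29/2.882 = 8.775 mg/L.
Mixed L₀ = (2.77×2.87 + 0.112×163)/(2.882) = 26.21/2.882 = 9.093 mg/L.
Initial deficit D₀ = C_s − DO₀ = 9.63 − 8.775 = 0.8553 mg/L.
D(0.417) = [0.158×9.093/(1.54−0.158)](e^(−0.158×0.417) − e^(−1.54×0.417)) + 0.8553 e^(−1.54×0.417)
= 1.040 × (0.9362 − 0.5261) + 0.8553 × 0.5261 = 0.8763 mg/L.
DO = 9.63 − 0.8763 = 8.754 mg/L.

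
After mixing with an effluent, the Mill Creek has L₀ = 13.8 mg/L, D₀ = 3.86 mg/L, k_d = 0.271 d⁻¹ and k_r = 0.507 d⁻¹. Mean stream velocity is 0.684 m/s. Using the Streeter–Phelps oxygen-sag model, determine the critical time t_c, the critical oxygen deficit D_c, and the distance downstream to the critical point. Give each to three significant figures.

With k_r/k_d = 1.871 and 1 − D₀(k_r−k_d)/(k_d L₀) = 0.7564,
t_c = ln(1.871 × 0.7564) / (0.507 − 0.271) = ln(1.415) / 0.2360 = 0.3472/0.2360 = 1.471 d.
D_c = (k_d/k_r) L₀ e^(−k_d t_c) = (0.271/0.507) × 13.8 × e^(−0.271×1.471) = 0.5345 × 13.8 × 0.6712 = 4.951 mg/L.
x_c = v t_c = 0.684 m/s × 1.471 d × 86400 s/d = 86950 m ≈ 87.0 km.

t_c ≈ 1.47 d; D_c ≈ 4.95 mg/L; x_c ≈ 87.0 km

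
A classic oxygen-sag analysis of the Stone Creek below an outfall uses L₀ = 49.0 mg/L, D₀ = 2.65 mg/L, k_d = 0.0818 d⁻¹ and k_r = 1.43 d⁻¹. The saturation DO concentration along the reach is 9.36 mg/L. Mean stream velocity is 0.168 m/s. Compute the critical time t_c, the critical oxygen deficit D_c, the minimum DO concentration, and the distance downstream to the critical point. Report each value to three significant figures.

t_c ≈ 0.476 d; D_c ≈ 2.70 mg/L; min DO ≈ 6.66 mg/L; x_c ≈ 6.91 km

With k_r/k_d = 17.48 and 1 − D₀(k_r−k_d)/(k_d L₀) = 0.1086,
t_c = ln(17.48 × 0.1086) / (1.43 − 0.0818) = ln(1.899) / 1.348 = 0.6415/1.348 = 0.4758 d.
D_c = (k_d/k_r) L₀ e^(−k_d t_c) = (0.0818/1.43) × 49.0 × e^(−0.0818×0.4758) = 0.05720 × 49.0 × 0.9618 = 2.696 mg/L.
Minimum DO = C_s − D_c = 9.36 − 2.696 = 6.664 mg/L.
x_c = v t_c = 0.168 m/s × 0.4758 d × 86400 s/d = 6906 m ≈ 6.91 km.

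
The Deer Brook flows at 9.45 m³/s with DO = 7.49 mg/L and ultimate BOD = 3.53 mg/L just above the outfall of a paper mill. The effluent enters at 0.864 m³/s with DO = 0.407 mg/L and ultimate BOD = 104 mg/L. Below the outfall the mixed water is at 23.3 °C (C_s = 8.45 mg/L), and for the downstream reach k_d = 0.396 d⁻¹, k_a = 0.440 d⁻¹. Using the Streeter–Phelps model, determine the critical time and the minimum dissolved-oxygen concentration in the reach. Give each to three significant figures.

t_c ≈ 2.06 d; minimum DO ≈ 3.70 mg/L

Mixed DO = (9.45×7.49 + 0.864×0.407)/(9.45+0.864) = 71.13/10.31 = 6.897 mg/L.
Mixed L₀ = (9.45×3.53 + 0.864×104)/(10.31) = 123.2/10.31 = 11.95 mg/L.
Initial deficit D₀ = C_s − DO₀ = 8.45 − 6.897 = 1.553 mg/L.
t_c = (1/0.04400) ln[(0.440/0.396)(1 − 1.553×0.04400/(0.396×11.95))] = 22.73 × ln(1.095) = 2.064 d.
D_c = (0.396/0.440) × 11.95 × e^(−0.396×2.064) = 0.9000 × 11.95 × 0.4416 = 4.748 mg/L.
Minimum DO = 8.45 − 4.748 = 3.702 mg/L.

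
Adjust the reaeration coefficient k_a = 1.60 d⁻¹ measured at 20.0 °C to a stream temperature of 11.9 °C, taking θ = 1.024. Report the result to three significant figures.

k_a ≈ 1.32 d⁻¹

k_a(T₂) = k_a(T₁) · θ^(T₂−T₁) = 1.60 × 1.024^(11.9−20.0)
= 1.60 × 1.024^-8.10 = 1.60 × 0.8252 = 1.320 d⁻¹.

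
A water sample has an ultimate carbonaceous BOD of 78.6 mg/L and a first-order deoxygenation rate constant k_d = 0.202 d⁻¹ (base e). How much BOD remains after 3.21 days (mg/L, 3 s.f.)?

L_t = L₀ e^(−k_d t) = 78.6 × e^(−0.202×3.21) = 78.6 × 0.5229 = 41.10 mg/L.

L ≈ 41.1 mg/L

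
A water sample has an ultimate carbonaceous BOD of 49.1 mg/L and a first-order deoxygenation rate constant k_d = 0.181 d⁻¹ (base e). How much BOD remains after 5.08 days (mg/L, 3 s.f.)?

L_t = L₀ e^(−k_d t) = 49.1 × e^(−0.181×5.08) = 49.1 × 0.3987 = 19.58 mg/L.

L ≈ 19.6 mg/L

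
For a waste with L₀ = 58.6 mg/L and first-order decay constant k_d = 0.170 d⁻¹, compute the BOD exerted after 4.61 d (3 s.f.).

y_t = L₀(1 − e^(−k_d t)) = 58.6 × (1 − e^(−0.170×4.61))
= 58.6 × (1 − 0.4567) = 58.6 × 0.5433 = 31.84 mg/L.

y ≈ 31.8 mg/L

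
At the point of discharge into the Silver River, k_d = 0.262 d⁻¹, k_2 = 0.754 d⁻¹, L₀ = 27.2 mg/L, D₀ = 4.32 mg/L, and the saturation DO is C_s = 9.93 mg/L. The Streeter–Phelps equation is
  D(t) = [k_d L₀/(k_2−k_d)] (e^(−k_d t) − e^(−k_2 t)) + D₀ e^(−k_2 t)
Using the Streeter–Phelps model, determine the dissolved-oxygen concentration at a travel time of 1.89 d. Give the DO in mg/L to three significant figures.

DO ≈ 3.55 mg/L

k_d L₀/(k_2−k_d) = 0.262×27.2/(0.754−0.262) = 7.126/0.4920 = 14.48 mg/L.
e^(−k_d t) = e^(−0.262×1.890) = 0.6095; e^(−k_2 t) = e^(−0.754×1.890) = 0.2405.
D = 14.48 × (0.6095 − 0.2405) + 4.32 × 0.2405 = 5.344 + 1.039 = 6.383 mg/L.
DO = C_s − D = 9.93 − 6.383 = 3.547 mg/L.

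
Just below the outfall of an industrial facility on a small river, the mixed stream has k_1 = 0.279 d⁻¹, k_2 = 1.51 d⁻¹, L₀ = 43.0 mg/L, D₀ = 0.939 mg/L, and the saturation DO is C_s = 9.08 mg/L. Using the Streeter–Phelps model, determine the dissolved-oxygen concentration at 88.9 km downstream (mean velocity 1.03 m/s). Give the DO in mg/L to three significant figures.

DO ≈ 3.65 mg/L

Travel time t = x/v = 88.9 km / (1.03 m/s) = 88900 m / 1.03 m/s = 86310 s = 0.9990 d.
k_1 L₀/(k_2−k_1) = 0.279×43.0/(1.51−0.279) = 12.00/1.231 = 9.746 mg/L.
e^(−k_1 t) = e^(−0.279×0.9990) = 0.7568; e^(−k_2 t) = e^(−1.51×0.9990) = 0.2213.
D = 9.746 × (0.7568 − 0.2213) + 0.939 × 0.2213 = 5.219 + 0.2078 = 5.427 mg/L.
DO = C_s − D = 9.08 − 5.427 = 3.653 mg/L.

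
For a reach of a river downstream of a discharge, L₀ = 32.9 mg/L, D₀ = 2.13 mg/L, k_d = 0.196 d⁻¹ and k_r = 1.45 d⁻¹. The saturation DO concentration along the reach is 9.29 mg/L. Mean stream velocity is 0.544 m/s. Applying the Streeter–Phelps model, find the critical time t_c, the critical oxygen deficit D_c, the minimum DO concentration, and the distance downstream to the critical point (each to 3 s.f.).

t_c ≈ 1.17 d; D_c ≈ 3.54 mg/L; min DO ≈ 5.75 mg/L; x_c ≈ 55.0 km

t_c = [1/(k_r−k_d)] ln[(k_r/k_d)(1 − D₀(k_r−k_d)/(k_d L₀))]
= [1/(1.45−0.196)] ln[(1.45/0.196)(1 − 2.13×1.254/(0.196×32.9))]
= (1/1.254) ln[7.398 × 0.5858] = 0.7974 × ln(4.334) = 0.7974 × 1.466 = 1.169 d.
L(t_c) = L₀ e^(−k_d t_c) = 32.9 × 0.7952 = 26.16 mg/L, and at the critical point k_r D_c = k_d L, so D_c = (0.196/1.45) × 26.16 = 3.536 mg/L.
Minimum DO = C_s − D_c = 9.29 − 3.536 = 5.754 mg/L.
x_c = v t_c = 0.544 m/s × 1.169 d × 86400 s/d = 54960 m ≈ 55.0 km.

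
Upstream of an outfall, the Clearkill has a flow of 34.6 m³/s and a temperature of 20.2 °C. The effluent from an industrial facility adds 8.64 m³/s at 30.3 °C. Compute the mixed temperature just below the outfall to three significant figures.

Flow-weighted mixing: C = (Q_r C_r + Q_w C_w)/(Q_r + Q_w)
= (34.6×20.2 + 8.64×30.3)/(34.6 + 8.64) = 960.7/43.24 = 22.22 °C.

22.2 °C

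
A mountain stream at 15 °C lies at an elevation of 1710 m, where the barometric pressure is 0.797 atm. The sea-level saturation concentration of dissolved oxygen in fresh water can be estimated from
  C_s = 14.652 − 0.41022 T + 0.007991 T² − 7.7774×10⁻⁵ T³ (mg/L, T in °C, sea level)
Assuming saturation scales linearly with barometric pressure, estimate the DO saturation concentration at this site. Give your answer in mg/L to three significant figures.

At sea level: C_s = 14.652 − 0.41022×15 + 0.007991×15² − 7.7774×10⁻⁵×15³ = 10.03 mg/L.
Pressure correction: C_s' = 10.03 × 0.797 = 7.997 mg/L.

C_s ≈ 8.00 mg/L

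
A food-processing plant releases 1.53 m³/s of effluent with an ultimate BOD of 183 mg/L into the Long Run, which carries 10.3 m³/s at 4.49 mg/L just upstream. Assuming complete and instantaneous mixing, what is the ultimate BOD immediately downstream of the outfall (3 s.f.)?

27.6 mg/L

Flow-weighted mixing: C = (Q_r C_r + Q_w C_w)/(Q_r + Q_w)
= (10.3×4.49 + 1.53×183)/(10.3 + 1.53) = 326.2/11.83 = 27.58 mg/L.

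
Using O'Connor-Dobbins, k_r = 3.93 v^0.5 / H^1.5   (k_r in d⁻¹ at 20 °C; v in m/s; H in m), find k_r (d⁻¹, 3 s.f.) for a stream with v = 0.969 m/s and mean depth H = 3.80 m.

k_r ≈ 0.522 d⁻¹

k_r = 3.93 × 0.969^0.5 / 3.80^1.5 = 3.93 × 0.9844 / 7.408 = 0.5223 d⁻¹.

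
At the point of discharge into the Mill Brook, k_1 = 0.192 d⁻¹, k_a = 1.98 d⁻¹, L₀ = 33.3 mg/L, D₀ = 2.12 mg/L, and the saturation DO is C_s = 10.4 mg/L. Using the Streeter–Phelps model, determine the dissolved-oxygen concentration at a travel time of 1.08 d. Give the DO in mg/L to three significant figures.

DO ≈ 7.67 mg/L

k_1 L₀/(k_a−k_1) = 0.192×33.3/(1.98−0.192) = 6.394/1.788 = 3.576 mg/L.
e^(−k_1 t) = e^(−0.192×1.080) = 0.8127; e^(−k_a t) = e^(−1.98×1.080) = 0.1178.
D = 3.576 × (0.8127 − 0.1178) + 2.12 × 0.1178 = 2.485 + 0.2498 = 2.735 mg/L.
DO = C_s − D = 10.4 − 2.735 = 7.665 mg/L.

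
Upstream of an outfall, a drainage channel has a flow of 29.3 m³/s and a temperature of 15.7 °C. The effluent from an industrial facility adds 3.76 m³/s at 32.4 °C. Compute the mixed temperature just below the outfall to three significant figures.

17.6 °C

Flow-weighted mixing: C = (Q_r C_r + Q_w C_w)/(Q_r + Q_w)
= (29.3×15.7 + 3.76×32.4)/(29.3 + 3.76) = 581.8/33.06 = 17.60 °C.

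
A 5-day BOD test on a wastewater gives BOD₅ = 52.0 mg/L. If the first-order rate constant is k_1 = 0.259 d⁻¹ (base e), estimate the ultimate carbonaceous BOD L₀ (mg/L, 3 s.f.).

L₀ ≈ 71.6 mg/L

BOD₅ = L₀(1 − e^(−5k_1)) ⇒ L₀ = BOD₅ / (1 − e^(−5×0.259))
= 52.0 / (1 − 0.2739) = 52.0 / 0.7261 = 71.62 mg/L.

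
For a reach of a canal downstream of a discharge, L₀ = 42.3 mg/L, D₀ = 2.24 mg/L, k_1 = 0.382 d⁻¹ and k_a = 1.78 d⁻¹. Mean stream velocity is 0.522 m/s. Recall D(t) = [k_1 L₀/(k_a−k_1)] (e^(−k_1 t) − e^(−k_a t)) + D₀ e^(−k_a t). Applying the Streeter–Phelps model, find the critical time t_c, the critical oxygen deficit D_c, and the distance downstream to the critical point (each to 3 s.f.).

t_c ≈ 0.947 d; D_c ≈ 6.32 mg/L; x_c ≈ 42.7 km

t_c = [1/(k_a−k_1)] ln[(k_a/k_1)(1 − D₀(k_a−k_1)/(k_1 L₀))]
= [1/(1.78−0.382)] ln[(1.78/0.382)(1 − 2.24×1.398/(0.382×42.3))]
= (1/1.398) ln[4.660 × 0.8062] = 0.7153 × ln(3.757) = 0.7153 × 1.324 = 0.9467 d.
D_c = (k_1/k_a) L₀ e^(−k_1 t_c) = (0.382/1.78) × 42.3 × e^(−0.382×0.9467) = 0.2146 × 42.3 × 0.6965 = 6.323 mg/L.
x_c = v t_c = 0.522 m/s × 0.9467 d × 86400 s/d = 42700 m ≈ 42.7 km.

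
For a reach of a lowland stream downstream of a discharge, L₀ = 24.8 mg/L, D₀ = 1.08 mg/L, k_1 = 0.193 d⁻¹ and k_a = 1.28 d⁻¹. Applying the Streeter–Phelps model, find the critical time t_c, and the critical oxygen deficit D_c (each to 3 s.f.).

t_c = [1/(k_a−k_1)] ln[(k_a/k_1)(1 − D₀(k_a−k_1)/(k_1 L₀))]
= [1/(1.28−0.193)] ln[(1.28/0.193)(1 − 1.08×1.087/(0.193×24.8))]
= (1/1.087) ln[6.632 × 0.7547] = 0.9200 × ln(5.005) = 0.9200 × 1.611 = 1.482 d.
D_c = (k_1/k_a) L₀ e^(−k_1 t_c) = (0.193/1.28) × 24.8 × e^(−0.193×1.482) = 0.1508 × 24.8 × 0.7513 = 2.809 mg/L.

t_c ≈ 1.48 d; D_c ≈ 2.81 mg/L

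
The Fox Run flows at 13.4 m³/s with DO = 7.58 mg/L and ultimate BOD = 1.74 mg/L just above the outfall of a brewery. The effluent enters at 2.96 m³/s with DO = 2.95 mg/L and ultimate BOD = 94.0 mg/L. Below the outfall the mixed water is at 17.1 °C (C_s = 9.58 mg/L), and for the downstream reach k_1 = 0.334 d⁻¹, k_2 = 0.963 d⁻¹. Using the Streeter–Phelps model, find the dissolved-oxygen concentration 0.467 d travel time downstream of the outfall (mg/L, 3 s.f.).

DO ≈ 5.64 mg/L

Mixed DO = (13.4×7.58 + 2.96×2.95)/(13.4+2.96) = 110.3/16.36 = 6.742 mg/L.
Mixed L₀ = (13.4×1.74 + 2.96×94.0)/(16.36) = 301.6/16.36 = 18.43 mg/L.
Initial deficit D₀ = C_s − DO₀ = 9.58 − 6.742 = 2.838 mg/L.
D(0.467) = [0.334×18.43/(0.963−0.334)](e^(−0.334×0.467) − e^(−0.963×0.467)) + 2.838 e^(−0.963×0.467)
= 9.788 × (0.8556 − 0.6378) + 2.838 × 0.6378 = 3.941 mg/L.
DO = 9.58 − 3.941 = 5.639 mg/L.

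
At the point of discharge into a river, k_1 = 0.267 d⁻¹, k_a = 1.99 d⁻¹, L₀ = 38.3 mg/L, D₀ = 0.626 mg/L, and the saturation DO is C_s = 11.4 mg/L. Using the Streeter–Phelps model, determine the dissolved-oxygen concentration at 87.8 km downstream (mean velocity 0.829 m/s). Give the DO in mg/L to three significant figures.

DO ≈ 7.58 mg/L

Travel time t = x/v = 87.8 km / (0.829 m/s) = 87800 m / 0.829 m/s = 105900 s = 1.226 d.
k_1 L₀/(k_a−k_1) = 0.267×38.3/(1.99−0.267) = 10.23/1.723 = 5.935 mg/L.
e^(−k_1 t) = e^(−0.267×1.226) = 0.7209; e^(−k_a t) = e^(−1.99×1.226) = 0.08721.
D = 5.935 × (0.7209 − 0.08721) + 0.626 × 0.08721 = 3.761 + 0.05460 = 3.815 mg/L.
DO = C_s − D = 11.4 − 3.815 = 7.585 mg/L.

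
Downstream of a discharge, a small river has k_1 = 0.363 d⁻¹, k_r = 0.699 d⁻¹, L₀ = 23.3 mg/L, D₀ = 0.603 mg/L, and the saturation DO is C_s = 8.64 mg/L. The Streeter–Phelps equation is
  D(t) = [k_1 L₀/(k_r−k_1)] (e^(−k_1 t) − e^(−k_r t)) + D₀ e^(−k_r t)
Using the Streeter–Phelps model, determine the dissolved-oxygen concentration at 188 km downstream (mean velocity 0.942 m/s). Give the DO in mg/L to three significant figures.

Travel time t = x/v = 188 km / (0.942 m/s) = 188000 m / 0.942 m/s = 199600 s = 2.310 d.
k_1 L₀/(k_r−k_1) = 0.363×23.3/(0.699−0.363) = 8.458/0.3360 = 25.17 mg/L.
e^(−k_1 t) = e^(−0.363×2.310) = 0.4324; e^(−k_r t) = e^(−0.699×2.310) = 0.1990.
D = 25.17 × (0.4324 − 0.1990) + 0.603 × 0.1990 = 5.875 + 0.1200 = 5.995 mg/L.
DO = C_s − D = 8.64 − 5.995 = 2.645 mg/L.

DO ≈ 2.64 mg/L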